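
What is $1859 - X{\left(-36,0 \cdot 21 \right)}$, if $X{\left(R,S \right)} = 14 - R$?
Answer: $1809$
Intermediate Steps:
$1859 - X{\left(-36,0 \cdot 21 \right)} = 1859 - \left(14 - -36\right) = 1859 - \left(14 + 36\right) = 1859 - 50 = 1809$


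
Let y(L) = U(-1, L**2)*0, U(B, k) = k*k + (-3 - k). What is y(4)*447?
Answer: 0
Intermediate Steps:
U(B, k) = -3 + k**2 - k (U(B, k) = k**2 + (-3 - k) = -3 + k**2 - k)
y(L) = 0 (y(L) = (-3 + (L**2)**2 - L**2)*0 = (-3 + L**4 - L**2)*0 = 0)
y(4)*447 = 0*447 = 0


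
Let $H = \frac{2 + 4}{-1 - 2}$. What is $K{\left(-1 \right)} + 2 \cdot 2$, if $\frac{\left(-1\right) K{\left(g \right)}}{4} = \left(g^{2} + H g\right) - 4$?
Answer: $8$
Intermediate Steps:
$H = -2$ ($H = \frac{6}{-3} = 6 \left(- \frac{1}{3}\right) = -2$)
$K{\left(g \right)} = 16 - 4 g^{2} + 8 g$ ($K{\left(g \right)} = - 4 \left(\left(g^{2} - 2 g\right) - 4\right) = - 4 \left(-4 + g^{2} - 2 g\right) = 16 - 4 g^{2} + 8 g$)
$K{\left(-1 \right)} + 2 \cdot 2 = \left(16 - 4 \left(-1\right)^{2} + 8 \left(-1\right)\right) + 2 \cdot 2 = \left(16 - 4 - 8\right) + 4 = 4 + 4 = 8$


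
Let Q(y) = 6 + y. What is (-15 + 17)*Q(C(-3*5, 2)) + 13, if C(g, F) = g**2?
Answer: 475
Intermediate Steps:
(-15 + 17)*Q(C(-3*5, 2)) + 13 = (-15 + 17)*(6 + (-3*5)**2) + 13 = 2*(6 + (-15)**2) + 13 = 2*(6 + 225) + 13 = 2*231 + 13 = 462 + 13 = 475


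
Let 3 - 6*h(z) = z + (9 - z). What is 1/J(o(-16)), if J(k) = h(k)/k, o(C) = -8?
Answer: 8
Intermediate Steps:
h(z) = -1 (h(z) = ½ - (z + (9 - z))/6 = ½ - ⅙*9 = ½ - 3/2 = -1)
J(k) = -1/k
1/J(o(-16)) = 1/(-1/(-8)) = 1/(-1*(-⅛)) = 1/(⅛) = 8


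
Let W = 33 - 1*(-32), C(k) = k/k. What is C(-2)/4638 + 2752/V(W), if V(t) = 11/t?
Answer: 829645451/51018 ≈ 16262.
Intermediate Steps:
C(k) = 1
W = 65 (W = 33 + 32 = 65)
C(-2)/4638 + 2752/V(W) = 1/4638 + 2752/((11/65)) = 1*(1/4638) + 2752/((11*(1/65))) = 1/4638 + 2752/(11/65) = 1/4638 + 2752*(65/11) = 1/4638 + 178880/11 = 829645451/51018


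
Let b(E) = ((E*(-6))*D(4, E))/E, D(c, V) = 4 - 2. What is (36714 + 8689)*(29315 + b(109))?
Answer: 1330444109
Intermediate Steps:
D(c, V) = 2
b(E) = -12 (b(E) = ((E*(-6))*2)/E = (-6*E*2)/E = (-12*E)/E = -12)
(36714 + 8689)*(29315 + b(109)) = (36714 + 8689)*(29315 - 12) = 45403*29303 = 1330444109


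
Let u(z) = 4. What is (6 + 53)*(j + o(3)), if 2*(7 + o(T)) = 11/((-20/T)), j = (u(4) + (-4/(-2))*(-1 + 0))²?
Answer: -9027/40 ≈ -225.68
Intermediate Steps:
j = 4 (j = (4 + (-4/(-2))*(-1 + 0))² = (4 - 4*(-½)*(-1))² = (4 + 2*(-1))² = (4 - 2)² = 2² = 4)
o(T) = -7 - 11*T/40 (o(T) = -7 + (11/((-20/T)))/2 = -7 + (11*(-T/20))/2 = -7 + (-11*T/20)/2 = -7 - 11*T/40)
(6 + 53)*(j + o(3)) = (6 + 53)*(4 + (-7 - 11/40*3)) = 59*(4 + (-7 - 33/40)) = 59*(4 - 313/40) = 59*(-153/40) = -9027/40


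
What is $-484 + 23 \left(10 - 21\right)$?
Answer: $-737$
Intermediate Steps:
$-484 + 23 \left(10 - 21\right) = -484 + 23 \left(-11\right) = -484 - 253 = -737$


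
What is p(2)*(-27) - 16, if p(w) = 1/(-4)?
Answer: -37/4 ≈ -9.2500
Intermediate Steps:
p(w) = -¼
p(2)*(-27) - 16 = -¼*(-27) - 16 = 27/4 - 16 = -37/4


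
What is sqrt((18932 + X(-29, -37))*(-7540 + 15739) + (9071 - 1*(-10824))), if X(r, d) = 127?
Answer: 2*sqrt(39071159) ≈ 12501.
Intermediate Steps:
sqrt((18932 + X(-29, -37))*(-7540 + 15739) + (9071 - 1*(-10824))) = sqrt((18932 + 127)*(-7540 + 15739) + (9071 - 1*(-10824))) = sqrt(19059*8199 + (9071 + 10824)) = sqrt(156264741 + 19895) = sqrt(156284636) = 2*sqrt(39071159)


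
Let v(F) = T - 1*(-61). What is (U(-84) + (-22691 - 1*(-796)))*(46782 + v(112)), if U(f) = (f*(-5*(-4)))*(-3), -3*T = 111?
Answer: -788915130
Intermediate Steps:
T = -37 (T = -1/3*111 = -37)
v(F) = 24 (v(F) = -37 - 1*(-61) = -37 + 61 = 24)
U(f) = -60*f (U(f) = (f*20)*(-3) = (20*f)*(-3) = -60*f)
(U(-84) + (-22691 - 1*(-796)))*(46782 + v(112)) = (-60*(-84) + (-22691 - 1*(-796)))*(46782 + 24) = (5040 + (-22691 + 796))*46806 = (5040 - 21895)*46806 = -16855*46806 = -788915130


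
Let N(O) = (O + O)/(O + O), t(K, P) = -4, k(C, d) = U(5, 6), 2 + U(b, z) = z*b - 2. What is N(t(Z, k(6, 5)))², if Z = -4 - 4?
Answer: 1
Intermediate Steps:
U(b, z) = -4 + b*z (U(b, z) = -2 + (z*b - 2) = -2 + (b*z - 2) = -2 + (-2 + b*z) = -4 + b*z)
Z = -8
k(C, d) = 26 (k(C, d) = -4 + 5*6 = -4 + 30 = 26)
N(O) = 1 (N(O) = (2*O)/((2*O)) = (2*O)*(1/(2*O)) = 1)
N(t(Z, k(6, 5)))² = 1² = 1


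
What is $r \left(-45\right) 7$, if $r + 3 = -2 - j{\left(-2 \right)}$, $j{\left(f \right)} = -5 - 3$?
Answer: $-945$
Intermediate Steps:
$j{\left(f \right)} = -8$ ($j{\left(f \right)} = -5 - 3 = -8$)
$r = 3$ ($r = -3 - -6 = -3 + \left(-2 + 8\right) = -3 + 6 = 3$)
$r \left(-45\right) 7 = 3 \left(-45\right) 7 = \left(-135\right) 7 = -945$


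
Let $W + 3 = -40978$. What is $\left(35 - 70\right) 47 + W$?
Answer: $-42626$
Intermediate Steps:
$W = -40981$ ($W = -3 - 40978 = -40981$)
$\left(35 - 70\right) 47 + W = \left(35 - 70\right) 47 - 40981 = \left(-35\right) 47 - 40981 = -1645 - 40981 = -42626$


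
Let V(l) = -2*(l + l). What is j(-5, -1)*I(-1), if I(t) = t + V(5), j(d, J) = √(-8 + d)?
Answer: -21*I*√13 ≈ -75.717*I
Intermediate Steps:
V(l) = -4*l
I(t) = -20 + t (I(t) = t - 4*5 = t - 20 = -20 + t)
j(-5, -1)*I(-1) = √(-8 - 5)*(-20 - 1) = √(-13)*(-21) = (I*√13)*(-21) = -21*I*√13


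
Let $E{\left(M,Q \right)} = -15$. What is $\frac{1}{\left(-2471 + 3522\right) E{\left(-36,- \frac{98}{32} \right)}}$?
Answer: $- \frac{1}{15765} \approx -6.3432 \cdot 10^{-5}$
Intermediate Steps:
$\frac{1}{\left(-2471 + 3522\right) E{\left(-36,- \frac{98}{32} \right)}} = \frac{1}{\left(-2471 + 3522\right) \left(-15\right)} = \frac{1}{1051} \left(- \frac{1}{15}\right) = - \frac{1}{15765}$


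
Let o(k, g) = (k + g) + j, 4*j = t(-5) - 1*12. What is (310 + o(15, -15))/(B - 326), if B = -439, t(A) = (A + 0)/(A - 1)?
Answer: -7373/18360 ≈ -0.40158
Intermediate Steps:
t(A) = A/(-1 + A)
j = -67/24 (j = (-5/(-1 - 5) - 1*12)/4 = (-5/(-6) - 12)/4 = (-5*(-1/6) - 12)/4 = (5/6 - 12)/4 = (1/4)*(-67/6) = -67/24 ≈ -2.7917)
o(k, g) = -67/24 + g + k (o(k, g) = (k + g) - 67/24 = (g + k) - 67/24 = -67/24 + g + k)
(310 + o(15, -15))/(B - 326) = (310 + (-67/24 - 15 + 15))/(-439 - 326) = (310 - 67/24)/(-765) = (7373/24)*(-1/765) = -7373/18360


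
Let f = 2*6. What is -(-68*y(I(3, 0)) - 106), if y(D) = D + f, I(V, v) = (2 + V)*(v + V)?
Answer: 1942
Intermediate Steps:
I(V, v) = (2 + V)*(V + v)
f = 12
y(D) = 12 + D (y(D) = D + 12 = 12 + D)
-(-68*y(I(3, 0)) - 106) = -(-68*(12 + (3² + 2*3 + 2*0 + 3*0)) - 106) = -(-68*(12 + (9 + 6 + 0 + 0)) - 106) = -(-68*(12 + 15) - 106) = -(-68*27 - 106) = -(-1836 - 106) = -1*(-1942) = 1942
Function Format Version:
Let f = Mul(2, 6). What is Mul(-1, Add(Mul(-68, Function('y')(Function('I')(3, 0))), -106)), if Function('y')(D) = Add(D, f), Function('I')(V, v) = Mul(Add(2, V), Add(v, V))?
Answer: 1942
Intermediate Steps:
Function('I')(V, v) = Mul(Add(2, V), Add(V, v))
f = 12
Function('y')(D) = Add(12, D) (Function('y')(D) = Add(D, 12) = Add(12, D))
Mul(-1, Add(Mul(-68, Function('y')(Function('I')(3, 0))), -106)) = Mul(-1, Add(Mul(-68, Add(12, Add(Pow(3, 2), Mul(2, 3), Mul(2, 0), Mul(3, 0)))), -106)) = Mul(-1, Add(Mul(-68, Add(12, Add(9, 6, 0, 0))), -106)) = Mul(-1, Add(Mul(-68, Add(12, 15)), -106)) = Mul(-1, Add(Mul(-68, 27), -106)) = Mul(-1, Add(-1836, -106)) = Mul(-1, -1942) = 1942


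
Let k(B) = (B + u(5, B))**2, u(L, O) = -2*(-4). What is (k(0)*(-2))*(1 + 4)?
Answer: -640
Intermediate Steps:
u(L, O) = 8
k(B) = (8 + B)**2 (k(B) = (B + 8)**2 = (8 + B)**2)
(k(0)*(-2))*(1 + 4) = ((8 + 0)**2*(-2))*(1 + 4) = (8**2*(-2))*5 = (64*(-2))*5 = -128*5 = -640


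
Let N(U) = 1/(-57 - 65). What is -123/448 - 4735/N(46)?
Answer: 258796037/448 ≈ 5.7767e+5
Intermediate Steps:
N(U) = -1/122 (N(U) = 1/(-122) = -1/122)
-123/448 - 4735/N(46) = -123/448 - 4735/(-1/122) = -123*1/448 - 4735*(-122) = -123/448 + 577670 = 258796037/448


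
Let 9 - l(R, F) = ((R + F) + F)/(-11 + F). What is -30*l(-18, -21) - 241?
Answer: -1819/4 ≈ -454.75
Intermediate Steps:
l(R, F) = 9 - (R + 2*F)/(-11 + F) (l(R, F) = 9 - ((R + F) + F)/(-11 + F) = 9 - ((F + R) + F)/(-11 + F) = 9 - (R + 2*F)/(-11 + F))
-30*l(-18, -21) - 241 = -30*(-99 - 1*(-18) + 7*(-21))/(-11 - 21) - 241 = -30*(-99 + 18 - 147)/(-32) - 241 = -(-15)*(-228)/16 - 241 = -30*57/8 - 241 = -855/4 - 241 = -1819/4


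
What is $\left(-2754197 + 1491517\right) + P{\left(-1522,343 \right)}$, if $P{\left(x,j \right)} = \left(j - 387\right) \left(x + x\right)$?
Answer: $-1128744$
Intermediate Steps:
$P{\left(x,j \right)} = 2 x \left(-387 + j\right)$ ($P{\left(x,j \right)} = \left(-387 + j\right) 2 x = 2 x \left(-387 + j\right)$)
$\left(-2754197 + 1491517\right) + P{\left(-1522,343 \right)} = \left(-2754197 + 1491517\right) + 2 \left(-1522\right) \left(-387 + 343\right) = -1262680 + 2 \left(-1522\right) \left(-44\right) = -1262680 + 133936 = -1128744$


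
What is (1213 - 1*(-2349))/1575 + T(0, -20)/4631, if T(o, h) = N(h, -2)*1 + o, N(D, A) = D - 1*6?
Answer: 16454672/7293825 ≈ 2.2560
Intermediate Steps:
N(D, A) = -6 + D (N(D, A) = D - 6 = -6 + D)
T(o, h) = -6 + h + o (T(o, h) = (-6 + h)*1 + o = (-6 + h) + o = -6 + h + o)
(1213 - 1*(-2349))/1575 + T(0, -20)/4631 = (1213 - 1*(-2349))/1575 + (-6 - 20 + 0)/4631 = (1213 + 2349)*(1/1575) - 26*1/4631 = 3562*(1/1575) - 26/4631 = 3562/1575 - 26/4631 = 16454672/7293825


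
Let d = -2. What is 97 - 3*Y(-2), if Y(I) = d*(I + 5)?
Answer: 115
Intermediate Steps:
Y(I) = -10 - 2*I (Y(I) = -2*(I + 5) = -2*(5 + I) = -10 - 2*I)
97 - 3*Y(-2) = 97 - 3*(-10 - 2*(-2)) = 97 - 3*(-10 + 4) = 97 - 3*(-6) = 97 + 18 = 115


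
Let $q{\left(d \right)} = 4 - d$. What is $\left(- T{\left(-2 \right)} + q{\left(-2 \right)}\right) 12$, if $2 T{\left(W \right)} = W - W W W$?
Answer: $36$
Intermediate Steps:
$T{\left(W \right)} = \frac{W}{2} - \frac{W^{3}}{2}$ ($T{\left(W \right)} = \frac{W - W W W}{2} = \frac{W - W^{2} W}{2} = \frac{W - W^{3}}{2} = \frac{W}{2} - \frac{W^{3}}{2}$)
$\left(- T{\left(-2 \right)} + q{\left(-2 \right)}\right) 12 = \left(- \frac{\left(-2\right) \left(1 - \left(-2\right)^{2}\right)}{2} + \left(4 - -2\right)\right) 12 = \left(- \frac{\left(-2\right) \left(1 - 4\right)}{2} + \left(4 + 2\right)\right) 12 = \left(- \frac{\left(-2\right) \left(1 - 4\right)}{2} + 6\right) 12 = \left(- \frac{\left(-2\right) \left(-3\right)}{2} + 6\right) 12 = \left(\left(-1\right) 3 + 6\right) 12 = \left(-3 + 6\right) 12 = 3 \cdot 12 = 36$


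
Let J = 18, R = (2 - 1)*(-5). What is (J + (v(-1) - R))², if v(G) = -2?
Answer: 441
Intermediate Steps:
R = -5 (R = 1*(-5) = -5)
(J + (v(-1) - R))² = (18 + (-2 - 1*(-5)))² = (18 + (-2 + 5))² = (18 + 3)² = 21² = 441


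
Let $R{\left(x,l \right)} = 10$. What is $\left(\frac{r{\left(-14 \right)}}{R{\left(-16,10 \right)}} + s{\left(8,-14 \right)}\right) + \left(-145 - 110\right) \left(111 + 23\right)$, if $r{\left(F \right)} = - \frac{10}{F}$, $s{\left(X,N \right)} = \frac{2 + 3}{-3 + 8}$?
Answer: $- \frac{478365}{14} \approx -34169.0$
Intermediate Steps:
$s{\left(X,N \right)} = 1$ ($s{\left(X,N \right)} = \frac{5}{5} = 5 \cdot \frac{1}{5} = 1$)
$\left(\frac{r{\left(-14 \right)}}{R{\left(-16,10 \right)}} + s{\left(8,-14 \right)}\right) + \left(-145 - 110\right) \left(111 + 23\right) = \left(\frac{\left(-10\right) \frac{1}{-14}}{10} + 1\right) + \left(-145 - 110\right) \left(111 + 23\right) = \left(\left(-10\right) \left(- \frac{1}{14}\right) \frac{1}{10} + 1\right) - 34170 = \left(\frac{5}{7} \cdot \frac{1}{10} + 1\right) - 34170 = \left(\frac{1}{14} + 1\right) - 34170 = \frac{15}{14} - 34170 = - \frac{478365}{14}$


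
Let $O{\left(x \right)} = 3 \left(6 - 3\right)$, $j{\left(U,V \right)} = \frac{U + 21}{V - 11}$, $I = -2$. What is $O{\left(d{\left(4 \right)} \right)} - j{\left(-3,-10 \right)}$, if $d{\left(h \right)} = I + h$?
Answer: $\frac{69}{7} \approx 9.8571$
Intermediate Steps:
$j{\left(U,V \right)} = \frac{21 + U}{-11 + V}$
$d{\left(h \right)} = -2 + h$
$O{\left(x \right)} = 9$ ($O{\left(x \right)} = 3 \cdot 3 = 9$)
$O{\left(d{\left(4 \right)} \right)} - j{\left(-3,-10 \right)} = 9 - \frac{21 - 3}{-11 - 10} = 9 - \frac{1}{-21} \cdot 18 = 9 - \left(- \frac{1}{21}\right) 18 = 9 - - \frac{6}{7} = 9 + \frac{6}{7} = \frac{69}{7}$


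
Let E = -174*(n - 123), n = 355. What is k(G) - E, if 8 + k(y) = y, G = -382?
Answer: 39978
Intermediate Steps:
k(y) = -8 + y
E = -40368 (E = -174*(355 - 123) = -174*232 = -40368)
k(G) - E = (-8 - 382) - 1*(-40368) = -390 + 40368 = 39978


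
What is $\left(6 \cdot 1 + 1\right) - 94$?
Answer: $-87$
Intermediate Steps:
$\left(6 \cdot 1 + 1\right) - 94 = \left(6 + 1\right) - 94 = 7 - 94 = -87$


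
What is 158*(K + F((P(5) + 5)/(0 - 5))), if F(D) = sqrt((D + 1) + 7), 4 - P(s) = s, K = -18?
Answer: -2844 + 948*sqrt(5)/5 ≈ -2420.0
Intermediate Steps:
P(s) = 4 - s
F(D) = sqrt(8 + D) (F(D) = sqrt((1 + D) + 7) = sqrt(8 + D))
158*(K + F((P(5) + 5)/(0 - 5))) = 158*(-18 + sqrt(8 + ((4 - 1*5) + 5)/(0 - 5))) = 158*(-18 + sqrt(8 + ((4 - 5) + 5)/(-5))) = 158*(-18 + sqrt(8 + (-1 + 5)*(-1/5))) = 158*(-18 + sqrt(8 + 4*(-1/5))) = 158*(-18 + sqrt(8 - 4/5)) = 158*(-18 + sqrt(36/5)) = 158*(-18 + 6*sqrt(5)/5) = -2844 + 948*sqrt(5)/5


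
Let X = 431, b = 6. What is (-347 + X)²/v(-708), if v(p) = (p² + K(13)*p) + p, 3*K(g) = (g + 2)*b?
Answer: 588/39943 ≈ 0.014721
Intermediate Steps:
K(g) = 4 + 2*g (K(g) = ((g + 2)*6)/3 = ((2 + g)*6)/3 = (12 + 6*g)/3 = 4 + 2*g)
v(p) = p² + 31*p (v(p) = (p² + (4 + 2*13)*p) + p = (p² + (4 + 26)*p) + p = (p² + 30*p) + p = p² + 31*p)
(-347 + X)²/v(-708) = (-347 + 431)²/((-708*(31 - 708))) = 84²/((-708*(-677))) = 7056/479316 = 7056*(1/479316) = 588/39943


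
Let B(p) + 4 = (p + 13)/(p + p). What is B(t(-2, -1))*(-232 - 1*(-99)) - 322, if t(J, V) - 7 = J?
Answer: -147/5 ≈ -29.400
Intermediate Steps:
t(J, V) = 7 + J
B(p) = -4 + (13 + p)/(2*p) (B(p) = -4 + (p + 13)/(p + p) = -4 + (13 + p)/((2*p)) = -4 + (13 + p)*(1/(2*p)) = -4 + (13 + p)/(2*p))
B(t(-2, -1))*(-232 - 1*(-99)) - 322 = ((13 - 7*(7 - 2))/(2*(7 - 2)))*(-232 - 1*(-99)) - 322 = ((½)*(13 - 7*5)/5)*(-232 + 99) - 322 = ((½)*(⅕)*(13 - 35))*(-133) - 322 = ((½)*(⅕)*(-22))*(-133) - 322 = -11/5*(-133) - 322 = 1463/5 - 322 = -147/5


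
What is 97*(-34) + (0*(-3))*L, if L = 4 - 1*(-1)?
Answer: -3298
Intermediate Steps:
L = 5 (L = 4 + 1 = 5)
97*(-34) + (0*(-3))*L = 97*(-34) + (0*(-3))*5 = -3298 + 0*5 = -3298 + 0 = -3298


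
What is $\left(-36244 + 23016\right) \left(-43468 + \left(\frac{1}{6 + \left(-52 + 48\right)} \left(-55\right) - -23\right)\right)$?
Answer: $575054230$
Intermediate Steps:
$\left(-36244 + 23016\right) \left(-43468 + \left(\frac{1}{6 + \left(-52 + 48\right)} \left(-55\right) - -23\right)\right) = - 13228 \left(-43468 + \left(\frac{1}{6 - 4} \left(-55\right) + \left(-28 + 51\right)\right)\right) = - 13228 \left(-43468 + \left(\frac{1}{2} \left(-55\right) + 23\right)\right) = - 13228 \left(-43468 + \left(- \frac{55}{2} + 23\right)\right) = - 13228 \left(-43468 - \frac{9}{2}\right) = \left(-13228\right) \left(- \frac{86945}{2}\right) = 575054230$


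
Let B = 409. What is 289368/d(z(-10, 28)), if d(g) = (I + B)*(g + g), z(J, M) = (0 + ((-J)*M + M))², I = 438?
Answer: 36171/20087452 ≈ 0.0018007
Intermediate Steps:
z(J, M) = (M - J*M)² (z(J, M) = (0 + (-J*M + M))² = (0 + (M - J*M))² = (M - J*M)²)
d(g) = 1694*g (d(g) = (438 + 409)*(g + g) = 847*(2*g) = 1694*g)
289368/d(z(-10, 28)) = 289368/((1694*(28²*(-1 - 10)²))) = 289368/((1694*(784*(-11)²))) = 289368/((1694*(784*121))) = 289368/((1694*94864)) = 289368/160699616 = 289368*(1/160699616) = 36171/20087452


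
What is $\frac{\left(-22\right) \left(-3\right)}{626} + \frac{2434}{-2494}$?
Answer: $- \frac{339770}{390311} \approx -0.87051$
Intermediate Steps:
$\frac{\left(-22\right) \left(-3\right)}{626} + \frac{2434}{-2494} = 66 \cdot \frac{1}{626} + 2434 \left(- \frac{1}{2494}\right) = \frac{33}{313} - \frac{1217}{1247} = - \frac{339770}{390311}$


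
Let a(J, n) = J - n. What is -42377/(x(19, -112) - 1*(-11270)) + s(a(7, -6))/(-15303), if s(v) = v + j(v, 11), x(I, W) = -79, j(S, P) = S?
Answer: -20928587/5524383 ≈ -3.7884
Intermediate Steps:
s(v) = 2*v (s(v) = v + v = 2*v)
-42377/(x(19, -112) - 1*(-11270)) + s(a(7, -6))/(-15303) = -42377/(-79 - 1*(-11270)) + (2*(7 - 1*(-6)))/(-15303) = -42377/(-79 + 11270) + (2*(7 + 6))*(-1/15303) = -42377/11191 + (2*13)*(-1/15303) = -42377*1/11191 + 26*(-1/15303) = -1367/361 - 26/15303 = -20928587/5524383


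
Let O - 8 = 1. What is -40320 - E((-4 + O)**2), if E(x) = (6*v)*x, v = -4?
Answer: -39720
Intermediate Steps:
O = 9 (O = 8 + 1 = 9)
E(x) = -24*x (E(x) = (6*(-4))*x = -24*x)
-40320 - E((-4 + O)**2) = -40320 - (-24)*(-4 + 9)**2 = -40320 - (-24)*5**2 = -40320 - (-24)*25 = -40320 - 1*(-600) = -40320 + 600 = -39720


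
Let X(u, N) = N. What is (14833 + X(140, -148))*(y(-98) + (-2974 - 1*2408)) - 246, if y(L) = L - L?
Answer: -79034916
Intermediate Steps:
y(L) = 0
(14833 + X(140, -148))*(y(-98) + (-2974 - 1*2408)) - 246 = (14833 - 148)*(0 + (-2974 - 1*2408)) - 246 = 14685*(0 + (-2974 - 2408)) - 246 = 14685*(0 - 5382) - 246 = 14685*(-5382) - 246 = -79034670 - 246 = -79034916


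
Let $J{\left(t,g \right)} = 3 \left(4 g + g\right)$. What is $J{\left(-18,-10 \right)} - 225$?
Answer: $-375$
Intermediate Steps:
$J{\left(t,g \right)} = 15 g$ ($J{\left(t,g \right)} = 3 \cdot 5 g = 15 g$)
$J{\left(-18,-10 \right)} - 225 = 15 \left(-10\right) - 225 = -150 - 225 = -375$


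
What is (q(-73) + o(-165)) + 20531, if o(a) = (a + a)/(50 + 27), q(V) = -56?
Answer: 143295/7 ≈ 20471.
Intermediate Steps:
o(a) = 2*a/77 (o(a) = (2*a)/77 = (2*a)*(1/77) = 2*a/77)
(q(-73) + o(-165)) + 20531 = (-56 + (2/77)*(-165)) + 20531 = (-56 - 30/7) + 20531 = -422/7 + 20531 = 143295/7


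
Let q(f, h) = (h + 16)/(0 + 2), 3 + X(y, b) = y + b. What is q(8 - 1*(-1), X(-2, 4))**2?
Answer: 225/4 ≈ 56.250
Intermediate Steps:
X(y, b) = -3 + b + y (X(y, b) = -3 + (y + b) = -3 + (b + y) = -3 + b + y)
q(f, h) = 8 + h/2 (q(f, h) = (16 + h)/2 = (16 + h)*(1/2) = 8 + h/2)
q(8 - 1*(-1), X(-2, 4))**2 = (8 + (-3 + 4 - 2)/2)**2 = (8 + (1/2)*(-1))**2 = (8 - 1/2)**2 = (15/2)**2 = 225/4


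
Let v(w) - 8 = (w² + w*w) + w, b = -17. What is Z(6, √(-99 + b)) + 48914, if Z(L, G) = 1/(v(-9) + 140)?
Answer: 14723115/301 ≈ 48914.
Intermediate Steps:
v(w) = 8 + w + 2*w² (v(w) = 8 + ((w² + w*w) + w) = 8 + ((w² + w²) + w) = 8 + (2*w² + w) = 8 + (w + 2*w²) = 8 + w + 2*w²)
Z(L, G) = 1/301 (Z(L, G) = 1/((8 - 9 + 2*(-9)²) + 140) = 1/((8 - 9 + 2*81) + 140) = 1/((8 - 9 + 162) + 140) = 1/(161 + 140) = 1/301)
Z(6, √(-99 + b)) + 48914 = 1/301 + 48914 = 14723115/301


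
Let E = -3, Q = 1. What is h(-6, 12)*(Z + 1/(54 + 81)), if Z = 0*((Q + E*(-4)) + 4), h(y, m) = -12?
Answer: -4/45 ≈ -0.088889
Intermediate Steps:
Z = 0 (Z = 0*((1 - 3*(-4)) + 4) = 0*((1 + 12) + 4) = 0*(13 + 4) = 0*17 = 0)
h(-6, 12)*(Z + 1/(54 + 81)) = -12*(0 + 1/(54 + 81)) = -12*(0 + 1/135) = -12*1/135 = -4/45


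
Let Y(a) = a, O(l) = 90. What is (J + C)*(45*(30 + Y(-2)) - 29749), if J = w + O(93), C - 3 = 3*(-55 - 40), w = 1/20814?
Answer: 113850220343/20814 ≈ 5.4699e+6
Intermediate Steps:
w = 1/20814 ≈ 4.8045e-5
C = -282 (C = 3 + 3*(-55 - 40) = 3 + 3*(-95) = 3 - 285 = -282)
J = 1873261/20814 (J = 1/20814 + 90 = 1873261/20814 ≈ 90.000)
(J + C)*(45*(30 + Y(-2)) - 29749) = (1873261/20814 - 282)*(45*(30 - 2) - 29749) = -3996287*(45*28 - 29749)/20814 = -3996287*(1260 - 29749)/20814 = -3996287/20814*(-28489) = 113850220343/20814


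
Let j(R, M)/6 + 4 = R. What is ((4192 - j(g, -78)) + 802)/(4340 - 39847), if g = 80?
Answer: -4538/35507 ≈ -0.12781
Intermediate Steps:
j(R, M) = -24 + 6*R
((4192 - j(g, -78)) + 802)/(4340 - 39847) = ((4192 - (-24 + 6*80)) + 802)/(4340 - 39847) = ((4192 - (-24 + 480)) + 802)/(-35507) = ((4192 - 1*456) + 802)*(-1/35507) = ((4192 - 456) + 802)*(-1/35507) = (3736 + 802)*(-1/35507) = 4538*(-1/35507) = -4538/35507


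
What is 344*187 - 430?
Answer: 63898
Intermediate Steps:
344*187 - 430 = 64328 - 430 = 63898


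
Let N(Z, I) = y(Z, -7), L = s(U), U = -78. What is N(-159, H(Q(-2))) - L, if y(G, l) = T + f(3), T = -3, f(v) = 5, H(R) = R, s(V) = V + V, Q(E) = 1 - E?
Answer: 158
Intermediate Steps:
s(V) = 2*V
L = -156 (L = 2*(-78) = -156)
y(G, l) = 2 (y(G, l) = -3 + 5 = 2)
N(Z, I) = 2
N(-159, H(Q(-2))) - L = 2 - 1*(-156) = 2 + 156 = 158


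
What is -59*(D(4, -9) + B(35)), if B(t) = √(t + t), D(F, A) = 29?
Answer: -1711 - 59*√70 ≈ -2204.6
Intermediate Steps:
B(t) = √2*√t (B(t) = √(2*t) = √2*√t)
-59*(D(4, -9) + B(35)) = -59*(29 + √2*√35) = -59*(29 + √70) = -1711 - 59*√70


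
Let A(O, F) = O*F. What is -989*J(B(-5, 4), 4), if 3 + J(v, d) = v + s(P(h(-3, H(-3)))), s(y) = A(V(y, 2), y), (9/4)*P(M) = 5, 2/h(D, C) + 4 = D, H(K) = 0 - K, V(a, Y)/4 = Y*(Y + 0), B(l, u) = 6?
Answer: -343183/9 ≈ -38131.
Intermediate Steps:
V(a, Y) = 4*Y² (V(a, Y) = 4*(Y*(Y + 0)) = 4*(Y*Y) = 4*Y²)
H(K) = -K
h(D, C) = 2/(-4 + D)
A(O, F) = F*O
P(M) = 20/9 (P(M) = (4/9)*5 = 20/9)
s(y) = 16*y (s(y) = y*(4*2²) = y*(4*4) = y*16 = 16*y)
J(v, d) = 293/9 + v (J(v, d) = -3 + (v + 16*(20/9)) = -3 + (v + 320/9) = -3 + (320/9 + v) = 293/9 + v)
-989*J(B(-5, 4), 4) = -989*(293/9 + 6) = -989*347/9 = -343183/9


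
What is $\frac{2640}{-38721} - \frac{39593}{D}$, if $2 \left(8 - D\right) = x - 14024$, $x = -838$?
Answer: $- \frac{517573171}{96015173} \approx -5.3905$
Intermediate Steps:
$D = 7439$ ($D = 8 - \frac{-838 - 14024}{2} = 8 - -7431 = 8 + 7431 = 7439$)
$\frac{2640}{-38721} - \frac{39593}{D} = \frac{2640}{-38721} - \frac{39593}{7439} = 2640 \left(- \frac{1}{38721}\right) - \frac{39593}{7439} = - \frac{880}{12907} - \frac{39593}{7439} = - \frac{517573171}{96015173}$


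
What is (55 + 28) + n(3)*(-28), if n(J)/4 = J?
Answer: -253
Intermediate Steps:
n(J) = 4*J
(55 + 28) + n(3)*(-28) = (55 + 28) + (4*3)*(-28) = 83 + 12*(-28) = 83 - 336 = -253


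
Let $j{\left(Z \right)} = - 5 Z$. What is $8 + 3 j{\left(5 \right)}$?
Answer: $-67$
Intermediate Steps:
$8 + 3 j{\left(5 \right)} = 8 + 3 \left(\left(-5\right) 5\right) = 8 + 3 \left(-25\right) = 8 - 75 = -67$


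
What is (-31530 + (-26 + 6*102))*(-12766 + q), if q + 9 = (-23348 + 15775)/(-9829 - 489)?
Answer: 2039285056944/5159 ≈ 3.9529e+8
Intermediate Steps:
q = -85289/10318 (q = -9 + (-23348 + 15775)/(-9829 - 489) = -9 - 7573/(-10318) = -9 - 7573*(-1/10318) = -9 + 7573/10318 = -85289/10318 ≈ -8.2660)
(-31530 + (-26 + 6*102))*(-12766 + q) = (-31530 + (-26 + 6*102))*(-12766 - 85289/10318) = (-31530 + (-26 + 612))*(-131804877/10318) = (-31530 + 586)*(-131804877/10318) = -30944*(-131804877/10318) = 2039285056944/5159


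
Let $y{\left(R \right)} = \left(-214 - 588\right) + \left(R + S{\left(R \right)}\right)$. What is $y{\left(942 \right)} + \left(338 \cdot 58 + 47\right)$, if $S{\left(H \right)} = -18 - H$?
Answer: $18831$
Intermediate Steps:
$y{\left(R \right)} = -820$ ($y{\left(R \right)} = \left(-214 - 588\right) + \left(R - \left(18 + R\right)\right) = -802 - 18 = -820$)
$y{\left(942 \right)} + \left(338 \cdot 58 + 47\right) = -820 + \left(338 \cdot 58 + 47\right) = -820 + \left(19604 + 47\right) = -820 + 19651 = 18831$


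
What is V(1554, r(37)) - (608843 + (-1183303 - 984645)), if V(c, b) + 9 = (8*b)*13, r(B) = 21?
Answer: 1561280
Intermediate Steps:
V(c, b) = -9 + 104*b (V(c, b) = -9 + (8*b)*13 = -9 + 104*b)
V(1554, r(37)) - (608843 + (-1183303 - 984645)) = (-9 + 104*21) - (608843 + (-1183303 - 984645)) = (-9 + 2184) - (608843 - 2167948) = 2175 - 1*(-1559105) = 2175 + 1559105 = 1561280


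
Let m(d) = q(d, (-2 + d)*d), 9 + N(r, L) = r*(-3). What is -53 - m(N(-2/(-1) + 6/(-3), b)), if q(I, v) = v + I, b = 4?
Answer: -143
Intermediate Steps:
N(r, L) = -9 - 3*r (N(r, L) = -9 + r*(-3) = -9 - 3*r)
q(I, v) = I + v
m(d) = d + d*(-2 + d) (m(d) = d + (-2 + d)*d = d + d*(-2 + d))
-53 - m(N(-2/(-1) + 6/(-3), b)) = -53 - (-9 - 3*(-2/(-1) + 6/(-3)))*(-1 + (-9 - 3*(-2/(-1) + 6/(-3)))) = -53 - (-9 - 3*(-2*(-1) + 6*(-⅓)))*(-1 + (-9 - 3*(-2*(-1) + 6*(-⅓)))) = -53 - (-9 - 3*(2 - 2))*(-1 + (-9 - 3*(2 - 2))) = -53 - (-9 - 3*0)*(-1 + (-9 - 3*0)) = -53 - (-9 + 0)*(-1 + (-9 + 0)) = -53 - (-9)*(-1 - 9) = -53 - (-9)*(-10) = -53 - 1*90 = -53 - 90 = -143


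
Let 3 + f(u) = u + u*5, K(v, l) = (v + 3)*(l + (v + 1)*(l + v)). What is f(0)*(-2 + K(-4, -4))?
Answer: 66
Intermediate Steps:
K(v, l) = (3 + v)*(l + (1 + v)*(l + v))
f(u) = -3 + 6*u (f(u) = -3 + (u + u*5) = -3 + (u + 5*u) = -3 + 6*u)
f(0)*(-2 + K(-4, -4)) = (-3 + 6*0)*(-2 + ((-4)³ + 3*(-4) + 4*(-4)² + 6*(-4) - 4*(-4)² + 5*(-4)*(-4))) = (-3 + 0)*(-2 + (-64 - 12 + 4*16 - 24 - 4*16 + 80)) = -3*(-2 + (-64 - 12 + 64 - 24 - 64 + 80)) = -3*(-2 - 20) = -3*(-22) = 66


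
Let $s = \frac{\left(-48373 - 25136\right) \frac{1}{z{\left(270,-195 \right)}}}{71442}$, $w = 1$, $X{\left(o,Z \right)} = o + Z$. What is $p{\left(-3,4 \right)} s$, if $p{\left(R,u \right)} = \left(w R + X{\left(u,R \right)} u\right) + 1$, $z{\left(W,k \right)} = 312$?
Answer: $- \frac{24503}{3714984} \approx -0.0065957$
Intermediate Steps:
$X{\left(o,Z \right)} = Z + o$
$p{\left(R,u \right)} = 1 + R + u \left(R + u\right)$ ($p{\left(R,u \right)} = \left(1 R + \left(R + u\right) u\right) + 1 = \left(R + u \left(R + u\right)\right) + 1 = 1 + R + u \left(R + u\right)$)
$s = - \frac{24503}{7429968}$ ($s = \frac{\left(-48373 - 25136\right) \frac{1}{312}}{71442} = \left(-48373 - 25136\right) \frac{1}{312} \cdot \frac{1}{71442} = \left(-73509\right) \frac{1}{312} \cdot \frac{1}{71442} = \left(- \frac{24503}{104}\right) \frac{1}{71442} = - \frac{24503}{7429968} \approx -0.0032979$)
$p{\left(-3,4 \right)} s = \left(1 - 3 + 4 \left(-3 + 4\right)\right) \left(- \frac{24503}{7429968}\right) = \left(1 - 3 + 4 \cdot 1\right) \left(- \frac{24503}{7429968}\right) = \left(1 - 3 + 4\right) \left(- \frac{24503}{7429968}\right) = 2 \left(- \frac{24503}{7429968}\right) = - \frac{24503}{3714984}$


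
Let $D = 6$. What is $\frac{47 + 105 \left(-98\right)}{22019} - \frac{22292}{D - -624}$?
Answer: $- \frac{248650319}{6935985} \approx -35.849$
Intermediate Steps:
$\frac{47 + 105 \left(-98\right)}{22019} - \frac{22292}{D - -624} = \frac{47 + 105 \left(-98\right)}{22019} - \frac{22292}{6 - -624} = \left(47 - 10290\right) \frac{1}{22019} - \frac{22292}{6 + 624} = \left(-10243\right) \frac{1}{22019} - \frac{22292}{630} = - \frac{10243}{22019} - \frac{11146}{315} = - \frac{248650319}{6935985}$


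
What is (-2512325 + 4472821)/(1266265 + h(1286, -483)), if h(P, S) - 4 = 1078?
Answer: 1960496/1267347 ≈ 1.5469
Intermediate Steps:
h(P, S) = 1082 (h(P, S) = 4 + 1078 = 1082)
(-2512325 + 4472821)/(1266265 + h(1286, -483)) = (-2512325 + 4472821)/(1266265 + 1082) = 1960496/1267347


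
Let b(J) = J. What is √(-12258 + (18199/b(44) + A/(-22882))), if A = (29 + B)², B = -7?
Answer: I*√750389371449971/251702 ≈ 108.83*I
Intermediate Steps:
A = 484 (A = (29 - 7)² = 22² = 484)
√(-12258 + (18199/b(44) + A/(-22882))) = √(-12258 + (18199/44 + 484/(-22882))) = √(-12258 + (18199*(1/44) + 484*(-1/22882))) = √(-12258 + (18199/44 - 242/11441)) = √(-12258 + 208204111/503404) = √(-5962522121/503404) = I*√750389371449971/251702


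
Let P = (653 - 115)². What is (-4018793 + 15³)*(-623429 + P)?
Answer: 1341089380730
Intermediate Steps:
P = 289444 (P = 538² = 289444)
(-4018793 + 15³)*(-623429 + P) = (-4018793 + 15³)*(-623429 + 289444) = (-4018793 + 3375)*(-333985) = -4015418*(-333985) = 1341089380730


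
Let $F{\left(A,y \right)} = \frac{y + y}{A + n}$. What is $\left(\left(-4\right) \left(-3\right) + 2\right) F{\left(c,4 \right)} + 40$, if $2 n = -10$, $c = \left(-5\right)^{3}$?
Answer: $\frac{2544}{65} \approx 39.138$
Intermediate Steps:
$c = -125$
$n = -5$ ($n = \frac{1}{2} \left(-10\right) = -5$)
$F{\left(A,y \right)} = \frac{2 y}{-5 + A}$ ($F{\left(A,y \right)} = \frac{y + y}{A - 5} = \frac{2 y}{-5 + A}$)
$\left(\left(-4\right) \left(-3\right) + 2\right) F{\left(c,4 \right)} + 40 = \left(\left(-4\right) \left(-3\right) + 2\right) 2 \cdot 4 \frac{1}{-5 - 125} + 40 = \left(12 + 2\right) 2 \cdot 4 \frac{1}{-130} + 40 = 14 \cdot 2 \cdot 4 \left(- \frac{1}{130}\right) + 40 = 14 \left(- \frac{4}{65}\right) + 40 = - \frac{56}{65} + 40 = \frac{2544}{65}$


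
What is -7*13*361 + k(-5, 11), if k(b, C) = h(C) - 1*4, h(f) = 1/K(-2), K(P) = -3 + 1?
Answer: -65711/2 ≈ -32856.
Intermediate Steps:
K(P) = -2
h(f) = -1/2 (h(f) = 1/(-2) = -1/2)
k(b, C) = -9/2 (k(b, C) = -1/2 - 1*4 = -1/2 - 4 = -9/2)
-7*13*361 + k(-5, 11) = -7*13*361 - 9/2 = -91*361 - 9/2 = -32851 - 9/2 = -65711/2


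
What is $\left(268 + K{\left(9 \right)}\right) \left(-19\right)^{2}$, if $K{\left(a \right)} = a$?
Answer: $99997$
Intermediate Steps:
$\left(268 + K{\left(9 \right)}\right) \left(-19\right)^{2} = \left(268 + 9\right) \left(-19\right)^{2} = 277 \cdot 361 = 99997$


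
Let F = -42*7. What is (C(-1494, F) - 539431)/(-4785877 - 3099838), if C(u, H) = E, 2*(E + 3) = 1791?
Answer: 1077077/15771430 ≈ 0.068293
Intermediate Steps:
F = -294
E = 1785/2 (E = -3 + (½)*1791 = -3 + 1791/2 = 1785/2 ≈ 892.50)
C(u, H) = 1785/2
(C(-1494, F) - 539431)/(-4785877 - 3099838) = (1785/2 - 539431)/(-4785877 - 3099838) = -1077077/2/(-7885715) = -1077077/2*(-1/7885715) = 1077077/15771430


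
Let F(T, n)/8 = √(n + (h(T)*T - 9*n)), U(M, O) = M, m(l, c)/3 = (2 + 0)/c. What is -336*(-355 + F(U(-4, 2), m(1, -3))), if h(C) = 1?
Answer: 119280 - 5376*√3 ≈ 1.0997e+5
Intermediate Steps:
m(l, c) = 6/c (m(l, c) = 3*((2 + 0)/c) = 3*(2/c) = 6/c)
F(T, n) = 8*√(T - 8*n) (F(T, n) = 8*√(n + (1*T - 9*n)) = 8*√(n + (T - 9*n)) = 8*√(T - 8*n))
-336*(-355 + F(U(-4, 2), m(1, -3))) = -336*(-355 + 8*√(-4 - 48/(-3))) = -336*(-355 + 8*√(-4 - 48*(-1)/3)) = -336*(-355 + 8*√(-4 - 8*(-2))) = -336*(-355 + 8*√(-4 + 16)) = -336*(-355 + 8*√12) = -336*(-355 + 8*(2*√3)) = -336*(-355 + 16*√3) = 119280 - 5376*√3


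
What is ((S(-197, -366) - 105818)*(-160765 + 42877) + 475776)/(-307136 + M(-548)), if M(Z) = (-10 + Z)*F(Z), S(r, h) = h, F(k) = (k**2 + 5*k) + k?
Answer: -782393448/10377629 ≈ -75.392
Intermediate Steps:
F(k) = k**2 + 6*k
M(Z) = Z*(-10 + Z)*(6 + Z) (M(Z) = (-10 + Z)*(Z*(6 + Z)) = Z*(-10 + Z)*(6 + Z))
((S(-197, -366) - 105818)*(-160765 + 42877) + 475776)/(-307136 + M(-548)) = ((-366 - 105818)*(-160765 + 42877) + 475776)/(-307136 - 548*(-10 - 548)*(6 - 548)) = (-106184*(-117888) + 475776)/(-307136 - 548*(-558)*(-542)) = (12517819392 + 475776)/(-307136 - 165734928) = 12518295168/(-166042064) = 12518295168*(-1/166042064) = -782393448/10377629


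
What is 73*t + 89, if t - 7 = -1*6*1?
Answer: 162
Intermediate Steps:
t = 1 (t = 7 - 1*6*1 = 7 - 6*1 = 7 - 6 = 1)
73*t + 89 = 73*1 + 89 = 73 + 89 = 162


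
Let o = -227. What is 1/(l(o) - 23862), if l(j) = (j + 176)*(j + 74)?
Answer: -1/16059 ≈ -6.2270e-5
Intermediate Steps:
l(j) = (74 + j)*(176 + j) (l(j) = (176 + j)*(74 + j) = (74 + j)*(176 + j))
1/(l(o) - 23862) = 1/((13024 + (-227)**2 + 250*(-227)) - 23862) = 1/((13024 + 51529 - 56750) - 23862) = 1/(7803 - 23862) = 1/(-16059) = -1/16059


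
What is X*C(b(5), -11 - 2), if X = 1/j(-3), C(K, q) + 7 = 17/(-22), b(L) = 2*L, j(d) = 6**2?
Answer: -19/88 ≈ -0.21591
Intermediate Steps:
j(d) = 36
C(K, q) = -171/22 (C(K, q) = -7 + 17/(-22) = -7 + 17*(-1/22) = -7 - 17/22 = -171/22)
X = 1/36 ≈ 0.027778
X*C(b(5), -11 - 2) = (1/36)*(-171/22) = -19/88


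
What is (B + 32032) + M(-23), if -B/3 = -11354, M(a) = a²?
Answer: 66623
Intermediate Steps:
B = 34062 (B = -3*(-11354) = 34062)
(B + 32032) + M(-23) = (34062 + 32032) + (-23)² = 66094 + 529 = 66623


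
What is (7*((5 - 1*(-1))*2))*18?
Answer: 1512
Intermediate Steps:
(7*((5 - 1*(-1))*2))*18 = (7*((5 + 1)*2))*18 = (7*(6*2))*18 = (7*12)*18 = 84*18 = 1512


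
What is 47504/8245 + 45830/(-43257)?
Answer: 1677012178/356653965 ≈ 4.7021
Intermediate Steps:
47504/8245 + 45830/(-43257) = 47504*(1/8245) + 45830*(-1/43257) = 47504/8245 - 45830/43257 = 1677012178/356653965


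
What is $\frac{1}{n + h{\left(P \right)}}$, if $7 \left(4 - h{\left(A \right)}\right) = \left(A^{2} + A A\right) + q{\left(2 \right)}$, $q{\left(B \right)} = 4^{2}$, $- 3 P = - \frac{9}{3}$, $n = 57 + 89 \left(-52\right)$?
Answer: $- \frac{7}{31987} \approx -0.00021884$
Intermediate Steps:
$n = -4571$ ($n = 57 - 4628 = -4571$)
$P = 1$ ($P = - \frac{\left(-9\right) \frac{1}{3}}{3} = \left(- \frac{1}{3}\right) \left(-3\right) = 1$)
$q{\left(B \right)} = 16$
$h{\left(A \right)} = \frac{12}{7} - \frac{2 A^{2}}{7}$ ($h{\left(A \right)} = 4 - \frac{\left(A^{2} + A A\right) + 16}{7} = 4 - \frac{\left(A^{2} + A^{2}\right) + 16}{7} = 4 - \frac{2 A^{2} + 16}{7} = 4 - \frac{16 + 2 A^{2}}{7} = 4 - \left(\frac{16}{7} + \frac{2 A^{2}}{7}\right) = \frac{12}{7} - \frac{2 A^{2}}{7}$)
$\frac{1}{n + h{\left(P \right)}} = \frac{1}{-4571 + \left(\frac{12}{7} - \frac{2 \cdot 1^{2}}{7}\right)} = \frac{1}{-4571 + \left(\frac{12}{7} - \frac{2}{7}\right)} = \frac{1}{-4571 + \frac{10}{7}} = \frac{1}{- \frac{31987}{7}} = - \frac{7}{31987}$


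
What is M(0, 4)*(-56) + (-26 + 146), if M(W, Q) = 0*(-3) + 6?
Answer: -216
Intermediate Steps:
M(W, Q) = 6 (M(W, Q) = 0 + 6 = 6)
M(0, 4)*(-56) + (-26 + 146) = 6*(-56) + (-26 + 146) = -336 + 120 = -216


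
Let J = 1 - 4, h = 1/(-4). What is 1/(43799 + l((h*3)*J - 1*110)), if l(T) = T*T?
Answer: 16/886545 ≈ 1.8048e-5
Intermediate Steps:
h = -¼ ≈ -0.25000
J = -3
l(T) = T²
1/(43799 + l((h*3)*J - 1*110)) = 1/(43799 + (-¼*3*(-3) - 1*110)²) = 1/(43799 + (-¾*(-3) - 110)²) = 1/(43799 + (9/4 - 110)²) = 1/(43799 + (-431/4)²) = 1/(43799 + 185761/16) = 1/(886545/16) = 16/886545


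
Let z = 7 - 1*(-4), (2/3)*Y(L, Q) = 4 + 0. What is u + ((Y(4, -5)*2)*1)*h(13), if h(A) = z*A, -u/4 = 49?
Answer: 1520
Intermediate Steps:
u = -196 (u = -4*49 = -196)
Y(L, Q) = 6 (Y(L, Q) = 3*(4 + 0)/2 = (3/2)*4 = 6)
z = 11 (z = 7 + 4 = 11)
h(A) = 11*A
u + ((Y(4, -5)*2)*1)*h(13) = -196 + ((6*2)*1)*(11*13) = -196 + (12*1)*143 = -196 + 12*143 = -196 + 1716 = 1520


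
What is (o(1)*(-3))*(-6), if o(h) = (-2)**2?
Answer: 72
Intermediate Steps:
o(h) = 4
(o(1)*(-3))*(-6) = (4*(-3))*(-6) = -12*(-6) = 72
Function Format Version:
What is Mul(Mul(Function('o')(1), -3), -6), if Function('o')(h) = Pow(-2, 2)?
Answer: 72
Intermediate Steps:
Function('o')(h) = 4
Mul(Mul(Function('o')(1), -3), -6) = Mul(Mul(4, -3), -6) = Mul(-12, -6) = 72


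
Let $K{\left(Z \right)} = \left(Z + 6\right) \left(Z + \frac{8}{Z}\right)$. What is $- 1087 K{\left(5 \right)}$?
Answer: $- \frac{394581}{5} \approx -78916.0$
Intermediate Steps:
$K{\left(Z \right)} = \left(6 + Z\right) \left(Z + \frac{8}{Z}\right)$
$- 1087 K{\left(5 \right)} = - 1087 \left(8 + 5^{2} + 6 \cdot 5 + \frac{48}{5}\right) = - 1087 \left(8 + 25 + 30 + 48 \cdot \frac{1}{5}\right) = - 1087 \left(8 + 25 + 30 + \frac{48}{5}\right) = \left(-1087\right) \frac{363}{5} = - \frac{394581}{5}$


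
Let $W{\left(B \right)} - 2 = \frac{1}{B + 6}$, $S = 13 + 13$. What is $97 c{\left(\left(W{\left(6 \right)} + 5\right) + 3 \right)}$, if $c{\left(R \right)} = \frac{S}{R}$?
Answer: $\frac{30264}{121} \approx 250.12$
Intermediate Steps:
$S = 26$
$W{\left(B \right)} = 2 + \frac{1}{6 + B}$ ($W{\left(B \right)} = 2 + \frac{1}{B + 6} = 2 + \frac{1}{6 + B}$)
$c{\left(R \right)} = \frac{26}{R}$
$97 c{\left(\left(W{\left(6 \right)} + 5\right) + 3 \right)} = 97 \frac{26}{\left(\frac{13 + 2 \cdot 6}{6 + 6} + 5\right) + 3} = 97 \frac{26}{\left(\frac{13 + 12}{12} + 5\right) + 3} = 97 \frac{26}{\left(\frac{1}{12} \cdot 25 + 5\right) + 3} = 97 \frac{26}{\left(\frac{25}{12} + 5\right) + 3} = 97 \frac{26}{\frac{85}{12} + 3} = 97 \frac{26}{\frac{121}{12}} = 97 \cdot 26 \cdot \frac{12}{121} = 97 \cdot \frac{312}{121} = \frac{30264}{121}$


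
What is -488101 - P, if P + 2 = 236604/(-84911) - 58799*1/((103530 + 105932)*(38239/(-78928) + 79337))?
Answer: -27179963227643434869926099/55685667038086080677 ≈ -4.8810e+5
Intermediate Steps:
P = -266539313419194598278/55685667038086080677 (P = -2 + (236604/(-84911) - 58799*1/((103530 + 105932)*(38239/(-78928) + 79337))) = -2 + (236604*(-1/84911) - 58799*1/(209462*(38239*(-1/78928) + 79337))) = -2 + (-236604/84911 - 58799*1/(209462*(-38239/78928 + 79337))) = -2 + (-236604/84911 - 58799/((6261872497/78928)*209462)) = -2 + (-236604/84911 - 58799/655812168483307/39464) = -2 + (-236604/84911 - 58799*39464/655812168483307) = -2 + (-236604/84911 - 2320443736/655812168483307) = -2 - 155167979343022436924/55685667038086080677 = -266539313419194598278/55685667038086080677 ≈ -4.7865)
-488101 - P = -488101 - 1*(-266539313419194598278/55685667038086080677) = -488101 + 266539313419194598278/55685667038086080677 = -27179963227643434869926099/55685667038086080677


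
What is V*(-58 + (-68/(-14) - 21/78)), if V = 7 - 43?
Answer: 174978/91 ≈ 1922.8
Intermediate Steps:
V = -36
V*(-58 + (-68/(-14) - 21/78)) = -36*(-58 + (-68/(-14) - 21/78)) = -36*(-58 + (-68*(-1/14) - 21*1/78)) = -36*(-58 + (34/7 - 7/26)) = -36*(-58 + 835/182) = -36*(-9721/182) = 174978/91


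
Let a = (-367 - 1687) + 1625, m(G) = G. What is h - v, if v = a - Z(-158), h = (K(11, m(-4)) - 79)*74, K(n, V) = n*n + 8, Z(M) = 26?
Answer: 4155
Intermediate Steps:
K(n, V) = 8 + n² (K(n, V) = n² + 8 = 8 + n²)
h = 3700 (h = ((8 + 11²) - 79)*74 = ((8 + 121) - 79)*74 = (129 - 79)*74 = 50*74 = 3700)
a = -429 (a = -2054 + 1625 = -429)
v = -455 (v = -429 - 1*26 = -429 - 26 = -455)
h - v = 3700 - 1*(-455) = 3700 + 455 = 4155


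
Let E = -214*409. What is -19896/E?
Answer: 9948/43763 ≈ 0.22732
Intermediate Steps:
E = -87526
-19896/E = -19896/(-87526) = -19896*(-1/87526) = 9948/43763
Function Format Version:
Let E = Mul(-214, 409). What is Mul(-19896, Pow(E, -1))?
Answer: Rational(9948, 43763) ≈ 0.22732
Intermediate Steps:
E = -87526
Mul(-19896, Pow(E, -1)) = Mul(-19896, Pow(-87526, -1)) = Mul(-19896, Rational(-1, 87526)) = Rational(9948, 43763)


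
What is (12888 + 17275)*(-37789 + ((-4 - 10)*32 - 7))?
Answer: -1153553772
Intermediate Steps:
(12888 + 17275)*(-37789 + ((-4 - 10)*32 - 7)) = 30163*(-37789 + (-14*32 - 7)) = 30163*(-37789 + (-448 - 7)) = 30163*(-37789 - 455) = 30163*(-38244) = -1153553772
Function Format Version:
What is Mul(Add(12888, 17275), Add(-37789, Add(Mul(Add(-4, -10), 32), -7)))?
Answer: -1153553772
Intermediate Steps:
Mul(Add(12888, 17275), Add(-37789, Add(Mul(Add(-4, -10), 32), -7))) = Mul(30163, Add(-37789, Add(Mul(-14, 32), -7))) = Mul(30163, Add(-37789, Add(-448, -7))) = Mul(30163, Add(-37789, -455)) = Mul(30163, -38244) = -1153553772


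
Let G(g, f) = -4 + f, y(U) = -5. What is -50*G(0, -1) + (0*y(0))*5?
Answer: 250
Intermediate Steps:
-50*G(0, -1) + (0*y(0))*5 = -50*(-4 - 1) + (0*(-5))*5 = -50*(-5) + 0*5 = 250 + 0 = 250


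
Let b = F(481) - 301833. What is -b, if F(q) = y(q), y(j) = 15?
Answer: 301818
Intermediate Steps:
F(q) = 15
b = -301818 (b = 15 - 301833 = -301818)
-b = -1*(-301818) = 301818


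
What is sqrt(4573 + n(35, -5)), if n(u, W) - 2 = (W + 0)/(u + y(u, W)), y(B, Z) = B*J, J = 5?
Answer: sqrt(8070258)/42 ≈ 67.639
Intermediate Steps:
y(B, Z) = 5*B (y(B, Z) = B*5 = 5*B)
n(u, W) = 2 + W/(6*u) (n(u, W) = 2 + (W + 0)/(u + 5*u) = 2 + W/((6*u)) = 2 + W*(1/(6*u)) = 2 + W/(6*u))
sqrt(4573 + n(35, -5)) = sqrt(4573 + (2 + (1/6)*(-5)/35)) = sqrt(4573 + (2 + (1/6)*(-5)*(1/35))) = sqrt(4573 + (2 - 1/42)) = sqrt(4573 + 83/42) = sqrt(192149/42) = sqrt(8070258)/42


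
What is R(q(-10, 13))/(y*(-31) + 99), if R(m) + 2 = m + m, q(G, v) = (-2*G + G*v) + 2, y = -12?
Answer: -218/471 ≈ -0.46284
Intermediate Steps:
q(G, v) = 2 - 2*G + G*v
R(m) = -2 + 2*m (R(m) = -2 + (m + m) = -2 + 2*m)
R(q(-10, 13))/(y*(-31) + 99) = (-2 + 2*(2 - 2*(-10) - 10*13))/(-12*(-31) + 99) = (-2 + 2*(2 + 20 - 130))/(372 + 99) = (-2 + 2*(-108))/471 = (-2 - 216)*(1/471) = -218*1/471 = -218/471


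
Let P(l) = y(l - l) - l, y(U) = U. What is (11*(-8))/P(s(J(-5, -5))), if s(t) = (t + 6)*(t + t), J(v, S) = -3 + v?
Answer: 11/4 ≈ 2.7500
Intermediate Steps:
s(t) = 2*t*(6 + t) (s(t) = (6 + t)*(2*t) = 2*t*(6 + t))
P(l) = -l (P(l) = (l - l) - l = 0 - l = -l)
(11*(-8))/P(s(J(-5, -5))) = (11*(-8))/((-2*(-3 - 5)*(6 + (-3 - 5)))) = -88/(-2*(-8)*(6 - 8)) = -88/(-2*(-8)*(-2)) = -88/(-1*32) = -88/(-32) = -1/32*(-88) = 11/4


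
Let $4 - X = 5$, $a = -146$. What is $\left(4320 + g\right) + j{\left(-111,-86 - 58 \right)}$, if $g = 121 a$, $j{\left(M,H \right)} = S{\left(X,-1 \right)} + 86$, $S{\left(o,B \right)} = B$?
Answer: $-13261$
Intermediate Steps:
$X = -1$ ($X = 4 - 5 = -1$)
$j{\left(M,H \right)} = 85$ ($j{\left(M,H \right)} = -1 + 86 = 85$)
$g = -17666$ ($g = 121 \left(-146\right) = -17666$)
$\left(4320 + g\right) + j{\left(-111,-86 - 58 \right)} = \left(4320 - 17666\right) + 85 = -13346 + 85 = -13261$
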